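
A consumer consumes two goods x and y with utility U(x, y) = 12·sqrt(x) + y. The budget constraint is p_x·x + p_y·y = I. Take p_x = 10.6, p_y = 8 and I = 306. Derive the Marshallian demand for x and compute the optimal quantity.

Set MRS = p_x/p_y: 6·x^(−1/2) = p_x/p_y.
Solve: √x = 6·p_y/p_x, so x*(p_x,p_y) = (6·p_y/p_x)², and y* = (I − p_x·x*)/p_y.
Plugging in: x* = (6·8/10.6)² = 20.5055.

x* = 20.5055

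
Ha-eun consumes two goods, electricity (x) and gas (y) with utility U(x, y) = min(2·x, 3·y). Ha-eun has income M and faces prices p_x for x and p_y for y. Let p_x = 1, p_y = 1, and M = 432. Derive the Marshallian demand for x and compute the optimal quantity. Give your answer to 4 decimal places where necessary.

x* = 259.2

Leontief preferences: the optimum is at the kink where x/3 = y/2, i.e. y = (2/3)·x.
Budget: p_x·x + p_y·(2/3)·x = M, so (3·p_x + 2·p_y)·x = 3·M.
Demand: x*(p_x,p_y,M) = 3·M/(3·p_x + 2·p_y), y* = 2·M/(3·p_x + 2·p_y).
Here 3·1 + 2·1 = 5, giving x* = 259.2.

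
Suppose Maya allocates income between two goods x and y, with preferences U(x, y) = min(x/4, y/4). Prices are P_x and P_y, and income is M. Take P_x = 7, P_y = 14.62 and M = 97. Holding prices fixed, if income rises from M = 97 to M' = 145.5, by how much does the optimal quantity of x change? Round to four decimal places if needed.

Δx* = 2.2433

Leontief preferences: the optimum is at the kink where x/4 = y/4, i.e. y = x.
Budget: P_x·x + P_y·x = M, so (4·P_x + 4·P_y)·x = 4·M.
Demand: x*(P_x,P_y,M) = 4·M/(4·P_x + 4·P_y), y* = 4·M/(4·P_x + 4·P_y).
Here 4·7 + 4·14.62 = 86.48, giving x* = 4.4866.
At M' = 145.5: x* = 6.7299. Change: 6.7299 − 4.4866 = 2.2433.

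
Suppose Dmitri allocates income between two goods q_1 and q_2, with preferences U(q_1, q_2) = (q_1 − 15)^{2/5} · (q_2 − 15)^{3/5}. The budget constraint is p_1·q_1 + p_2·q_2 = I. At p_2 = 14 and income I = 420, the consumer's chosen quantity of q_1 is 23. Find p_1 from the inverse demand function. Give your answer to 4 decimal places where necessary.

p_1 = 6

MRS = (2/3)·(q_2−15)/(q_1−15). Tangency with p_1/p_2 gives q_2−15 = (3/2)·(p_1/p_2)·(q_1−15).
Substituting into the budget: q_1* = 15 + 0.4·(I − 15·p_1 − 15·p_2)/p_1, and q_2* = 15 + 0.6·(…)/p_2.
Set q_1* = 23 in the demand function and solve for p_1: p_1 = 6.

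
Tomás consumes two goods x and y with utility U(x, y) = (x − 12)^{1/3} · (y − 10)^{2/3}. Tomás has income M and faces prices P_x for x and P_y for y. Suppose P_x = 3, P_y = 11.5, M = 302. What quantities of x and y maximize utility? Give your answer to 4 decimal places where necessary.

x* = 28.7778, y* = 18.7536

Let x' = x−12, y' = y−10. MRS = (1/2)·y'/x' = P_x/P_y.
Substituting into the budget: x* = 12 + 1/3·(M − 12·P_x − 10·P_y)/P_x, and y* = 10 + 2/3·(…)/P_y.
Discretionary income = 302 − 12·3 − 10·11.5 = 151; x* = 12 + 1/3·151/3 = 28.7778; y* = 10 + 2/3·151/11.5 = 18.7536.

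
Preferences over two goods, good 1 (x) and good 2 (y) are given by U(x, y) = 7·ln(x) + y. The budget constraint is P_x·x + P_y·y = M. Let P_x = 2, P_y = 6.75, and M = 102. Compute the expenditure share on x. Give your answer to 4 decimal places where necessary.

MU_x = 7/x, MU_y = 1. Tangency: 7/x = P_x/P_y.
So x*(P_x,P_y) = 7·P_y/P_x, independent of income; and y* = (M − 7·P_y)/P_y.
At the given prices: x* = 7·6.75/2 = 23.625, and y* = 8.1111.
Expenditure on x: 2·23.625 = 47.25; share = 0.4632.

share on x = 0.4632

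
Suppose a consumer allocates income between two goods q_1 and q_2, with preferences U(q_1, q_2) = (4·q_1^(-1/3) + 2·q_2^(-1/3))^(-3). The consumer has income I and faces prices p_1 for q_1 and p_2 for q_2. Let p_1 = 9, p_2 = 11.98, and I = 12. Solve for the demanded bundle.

From the CES first-order condition, 2·(q_2/q_1)^(4/3) = p_1/p_2.
Solve for the ratio: q_2/q_1 = [(1/2)·p_1/p_2]^(0.75).
With the ratio pinned down, the budget gives q_1* = I/(p_1 + p_2·(q_2/q_1)) and q_2* = (q_2/q_1)·q_1*.
Numerically q_2/q_1 = 0.479807, so q_1* = 12/(9 + 11.98·0.479807) = 0.8137 and q_2* = 0.479807·0.8137 = 0.3904.

q_1* = 0.8137, q_2* = 0.3904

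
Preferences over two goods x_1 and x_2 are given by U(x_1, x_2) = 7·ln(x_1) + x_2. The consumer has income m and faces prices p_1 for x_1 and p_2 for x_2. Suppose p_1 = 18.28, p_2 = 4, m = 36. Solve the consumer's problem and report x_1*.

Set MRS = p_1/p_2: (7/x_1)/1 = p_1/p_2.
So x_1*(p_1,p_2) = 7·p_2/p_1, independent of income; and x_2* = (m − 7·p_2)/p_2.
At the given prices: x_1* = 7·4/18.28 = 1.5317.

x_1* = 1.5317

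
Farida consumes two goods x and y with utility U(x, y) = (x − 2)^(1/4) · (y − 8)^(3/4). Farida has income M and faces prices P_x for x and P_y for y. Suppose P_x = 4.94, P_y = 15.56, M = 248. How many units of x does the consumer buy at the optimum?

Let x' = x−2, y' = y−8. MRS = (1/3)·y'/x' = P_x/P_y.
After buying the subsistence bundle (2, 8), a share 0.25 of the remaining income goes to x: x* = 2 + 0.25·(M − 2P_x − 8P_y)/P_x.
Discretionary income = 248 − 2·4.94 − 8·15.56 = 113.64; x* = 2 + 0.25·113.64/4.94 = 7.751.

x* = 7.751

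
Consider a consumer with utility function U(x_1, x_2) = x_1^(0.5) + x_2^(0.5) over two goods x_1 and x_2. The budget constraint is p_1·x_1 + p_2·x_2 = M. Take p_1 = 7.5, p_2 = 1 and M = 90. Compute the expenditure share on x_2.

share on x_2 = 0.8824

MU_x_1 ∝ x_1^(-0.5), MU_x_2 ∝ x_2^(-0.5), so MRS = (x_2/x_1)^(0.5) = p_1/p_2.
Solve for the ratio: x_2/x_1 = [p_1/p_2]^(2).
With the ratio pinned down, the budget gives x_1* = M/(p_1 + p_2·(x_2/x_1)) and x_2* = (x_2/x_1)·x_1*.
Numerically x_2/x_1 = 56.25, so x_1* = 90/(7.5 + 1·56.25) = 1.4118 and x_2* = 56.25·1.4118 = 79.4118.
Expenditure on x_2: 1·79.4118 = 79.4118; share = 0.8824.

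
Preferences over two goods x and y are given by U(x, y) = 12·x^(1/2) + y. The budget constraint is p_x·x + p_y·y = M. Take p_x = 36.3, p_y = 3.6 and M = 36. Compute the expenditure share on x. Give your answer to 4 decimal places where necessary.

share on x = 0.357

Set MRS = p_x/p_y: 6·x^(−1/2) = p_x/p_y.
Thus x* = (6·p_y/p_x)² — independent of M — with the rest of income spent on y.
Plugging in: x* = (6·3.6/36.3)² = 0.3541, y* = 6.4298.
Expenditure on x: 36.3·0.3541 = 12.8529; share = 0.357.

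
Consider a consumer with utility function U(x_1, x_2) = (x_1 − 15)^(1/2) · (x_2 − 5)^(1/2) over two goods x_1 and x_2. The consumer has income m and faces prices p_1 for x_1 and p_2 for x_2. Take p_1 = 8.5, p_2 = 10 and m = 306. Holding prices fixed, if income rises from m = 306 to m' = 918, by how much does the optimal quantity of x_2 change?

Let x_1' = x_1−15, x_2' = x_2−5. MRS = x_2'/x_1' = p_1/p_2.
Substituting into the budget: x_1* = 15 + 0.5·(m − 15·p_1 − 5·p_2)/p_1, and x_2* = 5 + 0.5·(…)/p_2.
Discretionary income = 306 − 15·8.5 − 5·10 = 128.5; x_2* = 5 + 0.5·128.5/10 = 11.425.
At m' = 918: x_2* = 42.025. Change: 42.025 − 11.425 = 30.6.

Δx_2* = 30.6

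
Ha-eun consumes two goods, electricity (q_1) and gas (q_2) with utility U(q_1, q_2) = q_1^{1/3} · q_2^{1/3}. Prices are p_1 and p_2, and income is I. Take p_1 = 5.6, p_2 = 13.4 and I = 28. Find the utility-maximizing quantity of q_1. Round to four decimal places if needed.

MU_q_1/MU_q_2 = (1/3·q_2)/(1/3·q_1); tangency sets this equal to p_1/p_2.
Rearranging, p_2·q_2 = p_1·q_1. Substituting into the budget gives p_1·q_1·(1 + 1) = I.
Demand: q_1*(p_1,p_2,I) = 0.5·I/p_1 and q_2* = 0.5·I/p_2.
At p_1=5.6, p_2=13.4, I=28: q_1* = 0.5·28/5.6 = 2.5.

q_1* = 2.5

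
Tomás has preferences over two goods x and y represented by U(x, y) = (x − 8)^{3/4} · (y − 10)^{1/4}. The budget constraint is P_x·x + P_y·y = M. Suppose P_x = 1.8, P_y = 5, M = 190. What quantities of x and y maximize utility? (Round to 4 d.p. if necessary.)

x* = 60.3333, y* = 16.28

After buying the subsistence bundle (8, 10), a share 0.75 of the remaining income goes to x: x* = 8 + 0.75·(M − 8P_x − 10P_y)/P_x.
Discretionary income = 190 − 8·1.8 − 10·5 = 125.6; x* = 8 + 0.75·125.6/1.8 = 60.3333; y* = 10 + 0.25·125.6/5 = 16.28.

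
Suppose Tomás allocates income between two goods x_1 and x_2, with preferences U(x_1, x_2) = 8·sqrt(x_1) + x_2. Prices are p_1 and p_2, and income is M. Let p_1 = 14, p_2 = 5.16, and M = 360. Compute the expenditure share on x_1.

MU_x_1 = 4/√x_1, MU_x_2 = 1. Tangency: 4/√x_1 = p_1/p_2.
Thus x_1* = (4·p_2/p_1)² — independent of M — with the rest of income spent on x_2.
Plugging in: x_1* = (4·5.16/14)² = 2.1735, x_2* = 63.8703.
Expenditure on x_1: 14·2.1735 = 30.4293; share = 0.0845.

share on x_1 = 0.0845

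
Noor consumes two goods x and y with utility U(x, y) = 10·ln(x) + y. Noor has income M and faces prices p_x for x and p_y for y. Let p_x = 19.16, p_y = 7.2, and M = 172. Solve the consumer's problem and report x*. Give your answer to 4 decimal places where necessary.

x* = 3.7578

At the given prices: x* = 10·7.2/19.16 = 3.7578.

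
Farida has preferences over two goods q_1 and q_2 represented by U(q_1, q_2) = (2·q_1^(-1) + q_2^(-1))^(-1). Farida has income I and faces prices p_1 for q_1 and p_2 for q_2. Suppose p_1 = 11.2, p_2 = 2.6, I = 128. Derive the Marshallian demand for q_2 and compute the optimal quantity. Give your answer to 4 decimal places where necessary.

MRS = MU_q_1/MU_q_2 = 2·(q_2/q_1)^(2). Set equal to p_1/p_2.
Hence q_2/q_1 = ((1/2)·p_1/p_2)^(1/(2)), i.e. raised to the 0.5 power.
Substitute q_2 = (q_2/q_1)·q_1 into the budget: q_1* = I/(p_1 + p_2·(q_2/q_1)).
Numerically q_2/q_1 = 1.467599, so q_1* = 128/(11.2 + 2.6·1.467599) = 8.5244 and q_2* = 1.467599·8.5244 = 12.5104.

q_2* = 12.5104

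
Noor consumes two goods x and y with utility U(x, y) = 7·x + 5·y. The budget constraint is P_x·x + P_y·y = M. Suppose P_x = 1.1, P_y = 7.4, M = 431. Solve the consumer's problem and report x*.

x* = 391.8182

Linear utility — the consumer picks whichever good has higher MU/price: 7/1.1 = 6.3636 vs 5/7.4 = 0.6757.
x gives more utility per dollar, so spend all income on x: x* = M/P_x, y* = 0.
Numerically: x* = 391.8182, y* = 0.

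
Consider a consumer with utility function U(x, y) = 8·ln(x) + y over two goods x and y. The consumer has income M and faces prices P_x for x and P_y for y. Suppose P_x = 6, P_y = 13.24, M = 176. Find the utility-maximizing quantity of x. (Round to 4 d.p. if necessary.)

MU_x = 8/x, MU_y = 1. Tangency: 8/x = P_x/P_y.
So x*(P_x,P_y) = 8·P_y/P_x, independent of income; and y* = (M − 8·P_y)/P_y.
At the given prices: x* = 8·13.24/6 = 17.6533.

x* = 17.6533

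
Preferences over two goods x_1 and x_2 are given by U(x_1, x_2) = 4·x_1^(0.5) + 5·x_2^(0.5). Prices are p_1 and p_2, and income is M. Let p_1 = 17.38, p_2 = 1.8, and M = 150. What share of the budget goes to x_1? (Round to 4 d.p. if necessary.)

MRS = MU_x_1/MU_x_2 = (4/5)·(x_2/x_1)^(0.5). Set equal to p_1/p_2.
Hence x_2/x_1 = ((5/4)·p_1/p_2)^(1/(0.5)), i.e. raised to the 2 power.
Substitute x_2 = (x_2/x_1)·x_1 into the budget: x_1* = M/(p_1 + p_2·(x_2/x_1)).
Numerically x_2/x_1 = 145.671489, so x_1* = 150/(17.38 + 1.8·145.671489) = 0.5365 and x_2* = 145.671489·0.5365 = 78.1531.
Expenditure on x_1: 17.38·0.5365 = 9.3244; share = 0.0622.

share on x_1 = 0.0622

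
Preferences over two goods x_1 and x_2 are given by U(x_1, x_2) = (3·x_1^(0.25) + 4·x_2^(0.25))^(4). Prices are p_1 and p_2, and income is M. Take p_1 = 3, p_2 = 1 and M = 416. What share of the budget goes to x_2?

share on x_2 = 0.6791

MRS = MU_x_1/MU_x_2 = (3/4)·(x_2/x_1)^(0.75). Set equal to p_1/p_2.
Solve for the ratio: x_2/x_1 = [(4/3)·p_1/p_2]^(4/3).
With the ratio pinned down, the budget gives x_1* = M/(p_1 + p_2·(x_2/x_1)) and x_2* = (x_2/x_1)·x_1*.
Numerically x_2/x_1 = 6.349604, so x_1* = 416/(3 + 1·6.349604) = 44.4939 and x_2* = 6.349604·44.4939 = 282.5184.
Expenditure on x_2: 1·282.5184 = 282.5184; share = 0.6791.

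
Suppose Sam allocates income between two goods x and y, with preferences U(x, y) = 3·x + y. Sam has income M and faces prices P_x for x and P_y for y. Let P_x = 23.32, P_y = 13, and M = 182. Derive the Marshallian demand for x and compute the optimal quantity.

x* = 7.8045

Perfect substitutes: compare marginal utility per dollar. 3/P_x vs 1/P_y → 0.1286 vs 0.0769.
x gives more utility per dollar, so spend all income on x: x* = M/P_x, y* = 0.
Numerically: x* = 7.8045, y* = 0.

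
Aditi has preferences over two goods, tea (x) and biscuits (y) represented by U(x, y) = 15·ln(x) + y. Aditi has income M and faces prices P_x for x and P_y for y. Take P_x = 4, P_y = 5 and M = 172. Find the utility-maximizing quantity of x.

x* = 18.75

MU_x = 15/x, MU_y = 1. Tangency: 15/x = P_x/P_y.
So x*(P_x,P_y) = 15·P_y/P_x, independent of income; and y* = (M − 15·P_y)/P_y.
At the given prices: x* = 15·5/4 = 18.75.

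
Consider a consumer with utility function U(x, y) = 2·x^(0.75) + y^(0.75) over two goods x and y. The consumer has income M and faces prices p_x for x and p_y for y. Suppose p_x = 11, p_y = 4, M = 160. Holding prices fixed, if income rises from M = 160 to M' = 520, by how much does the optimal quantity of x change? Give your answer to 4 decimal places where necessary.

Δx* = 14.2305

With the ratio pinned down, the budget gives x* = M/(p_x + p_y·(y/x)) and y* = (y/x)·x*.
Numerically y/x = 3.574463, so x* = 160/(11 + 4·3.574463) = 6.3246.
At M' = 520: x* = 20.5551. Change: 20.5551 − 6.3246 = 14.2305.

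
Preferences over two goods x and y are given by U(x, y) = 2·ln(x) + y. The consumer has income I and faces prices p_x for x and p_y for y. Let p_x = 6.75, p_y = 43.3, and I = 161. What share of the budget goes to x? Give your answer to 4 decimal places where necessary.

MU_x = 2/x, MU_y = 1. Tangency: 2/x = p_x/p_y.
So x*(p_x,p_y) = 2·p_y/p_x, independent of income; and y* = (I − 2·p_y)/p_y.
At the given prices: x* = 2·43.3/6.75 = 12.8296, and y* = 1.7182.
Expenditure on x: 6.75·12.8296 = 86.6; share = 0.5379.

share on x = 0.5379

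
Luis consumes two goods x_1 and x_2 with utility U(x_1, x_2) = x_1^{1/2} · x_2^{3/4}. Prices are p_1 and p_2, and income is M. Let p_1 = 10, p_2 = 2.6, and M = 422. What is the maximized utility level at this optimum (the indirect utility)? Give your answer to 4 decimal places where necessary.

V = 127.3661

MU_x_1/MU_x_2 = (0.5·x_2)/(0.75·x_1); tangency sets this equal to p_1/p_2.
So 0.5·p_2·x_2 = 0.75·p_1·x_1; combined with the budget, a share 0.4 of income goes to x_1.
Demand: x_1*(p_1,p_2,M) = 0.4·M/p_1 and x_2* = 0.6·M/p_2.
At p_1=10, p_2=2.6, M=422: x_1* = 0.4·422/10 = 16.88, x_2* = 97.3846.
Utility at the optimum: U(16.88, 97.3846) = 127.3661.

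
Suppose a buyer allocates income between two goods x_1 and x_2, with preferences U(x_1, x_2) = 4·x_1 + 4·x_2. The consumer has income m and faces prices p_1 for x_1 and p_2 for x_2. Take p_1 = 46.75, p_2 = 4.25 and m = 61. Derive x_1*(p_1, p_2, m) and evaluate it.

Linear utility — the consumer picks whichever good has higher MU/price: 4/46.75 = 0.0856 vs 4/4.25 = 0.9412.
x_2 gives more utility per dollar, so spend all income on x_2: x_2* = m/p_2, x_1* = 0.
Numerically: x_1* = 0, x_2* = 14.3529.

x_1* = 0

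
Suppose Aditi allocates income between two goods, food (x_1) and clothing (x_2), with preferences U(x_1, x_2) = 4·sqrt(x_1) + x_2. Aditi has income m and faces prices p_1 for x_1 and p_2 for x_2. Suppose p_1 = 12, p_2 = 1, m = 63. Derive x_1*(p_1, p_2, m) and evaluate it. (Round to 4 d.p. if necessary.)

x_1* = 0.0278

Utility is quasi-linear in x_2; the FOC for x_1 is 2/√x_1 = p_1/p_2.
Thus x_1* = (2·p_2/p_1)² — independent of m — with the rest of income spent on x_2.
Plugging in: x_1* = (2·1/12)² = 0.0278.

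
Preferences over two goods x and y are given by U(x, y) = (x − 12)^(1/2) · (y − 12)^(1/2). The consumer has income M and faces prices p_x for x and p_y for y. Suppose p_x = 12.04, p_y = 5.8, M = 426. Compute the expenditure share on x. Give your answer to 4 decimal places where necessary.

share on x = 0.5879

This is Cobb-Douglas in (x−12, y−12): tangency gives 0.5·p_y·(y−12) = 0.5·p_x·(x−12).
After buying the subsistence bundle (12, 12), a share 0.5 of the remaining income goes to x: x* = 12 + 0.5·(M − 12p_x − 12p_y)/p_x.
Discretionary income = 426 − 12·12.04 − 12·5.8 = 211.92; x* = 12 + 0.5·211.92/12.04 = 20.8007; y* = 12 + 0.5·211.92/5.8 = 30.269.
Expenditure on x: 12.04·20.8007 = 250.44; share = 0.5879.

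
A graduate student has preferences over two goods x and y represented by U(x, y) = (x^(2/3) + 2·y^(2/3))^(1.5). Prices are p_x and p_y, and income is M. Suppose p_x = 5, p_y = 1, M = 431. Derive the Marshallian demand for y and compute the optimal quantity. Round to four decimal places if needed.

y* = 428.8557

With the ratio pinned down, the budget gives x* = M/(p_x + p_y·(y/x)) and y* = (y/x)·x*.
Numerically y/x = 1000, so x* = 431/(5 + 1·1000) = 0.4289 and y* = 1000·0.4289 = 428.8557.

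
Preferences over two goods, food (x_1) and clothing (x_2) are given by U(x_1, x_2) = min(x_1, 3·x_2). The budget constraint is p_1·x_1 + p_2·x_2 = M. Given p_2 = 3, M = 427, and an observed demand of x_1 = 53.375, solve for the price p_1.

With perfect complements, no substitution: consume in ratio x_1:x_2 = 3:1.
Budget: p_1·x_1 + p_2·(1/3)·x_1 = M, so (3·p_1 + p_2)·x_1 = 3·M.
Demand: x_1*(p_1,p_2,M) = 3·M/(3·p_1 + p_2), x_2* = M/(3·p_1 + p_2).
Set x_1* = 53.375 in the demand function and solve for p_1: p_1 = 7.

p_1 = 7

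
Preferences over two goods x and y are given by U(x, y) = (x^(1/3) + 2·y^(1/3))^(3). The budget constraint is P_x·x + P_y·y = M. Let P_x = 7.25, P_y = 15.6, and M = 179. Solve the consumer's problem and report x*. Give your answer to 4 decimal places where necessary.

With the ratio pinned down, the budget gives x* = M/(P_x + P_y·(y/x)) and y* = (y/x)·x*.
Numerically y/x = 0.896118, so x* = 179/(7.25 + 15.6·0.896118) = 8.4317.

x* = 8.4317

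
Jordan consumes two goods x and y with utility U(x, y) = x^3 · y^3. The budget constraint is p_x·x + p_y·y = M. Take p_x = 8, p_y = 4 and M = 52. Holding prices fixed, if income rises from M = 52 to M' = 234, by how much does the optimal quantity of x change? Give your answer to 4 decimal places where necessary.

Δx* = 11.375

The MRS is y/x. Set MRS = p_x/p_y.
Rearranging, p_y·y = p_x·x. Substituting into the budget gives p_x·x·(1 + 1) = M.
Demand: x*(p_x,p_y,M) = 0.5·M/p_x and y* = 0.5·M/p_y.
At p_x=8, p_y=4, M=52: x* = 0.5·52/8 = 3.25.
At M' = 234: x* = 14.625. Change: 14.625 − 3.25 = 11.375.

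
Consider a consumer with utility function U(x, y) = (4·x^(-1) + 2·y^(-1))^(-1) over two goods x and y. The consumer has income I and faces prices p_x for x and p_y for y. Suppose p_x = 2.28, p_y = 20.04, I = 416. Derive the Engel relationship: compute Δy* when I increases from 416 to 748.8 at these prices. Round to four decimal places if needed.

Δy* = 11.2435

MRS = MU_x/MU_y = 2·(y/x)^(2). Set equal to p_x/p_y.
Solve for the ratio: y/x = [(1/2)·p_x/p_y]^(0.5).
With the ratio pinned down, the budget gives x* = I/(p_x + p_y·(y/x)) and y* = (y/x)·x*.
Numerically y/x = 0.238508, so x* = 416/(2.28 + 20.04·0.238508) = 58.926 and y* = 0.238508·58.926 = 14.0543.
At I' = 748.8: y* = 25.2978. Change: 25.2978 − 14.0543 = 11.2435.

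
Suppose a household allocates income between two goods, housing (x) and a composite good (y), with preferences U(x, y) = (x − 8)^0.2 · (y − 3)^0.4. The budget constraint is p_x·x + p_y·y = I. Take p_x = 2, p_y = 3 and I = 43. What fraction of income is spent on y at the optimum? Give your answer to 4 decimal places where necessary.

share on y = 0.4884

Substituting into the budget: x* = 8 + 1/3·(I − 8·p_x − 3·p_y)/p_x, and y* = 3 + 2/3·(…)/p_y.
Discretionary income = 43 − 8·2 − 3·3 = 18; x* = 8 + 1/3·18/2 = 11; y* = 3 + 2/3·18/3 = 7.
Expenditure on y: 3·7 = 21; share = 0.4884.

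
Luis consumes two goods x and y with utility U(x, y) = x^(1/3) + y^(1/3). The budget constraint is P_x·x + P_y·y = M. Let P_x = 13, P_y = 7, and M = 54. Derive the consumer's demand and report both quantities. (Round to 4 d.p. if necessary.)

x* = 1.758, y* = 4.4494

From the CES first-order condition, (y/x)^(2/3) = P_x/P_y.
Solve for the ratio: y/x = [P_x/P_y]^(1.5).
With the ratio pinned down, the budget gives x* = M/(P_x + P_y·(y/x)) and y* = (y/x)·x*.
Numerically y/x = 2.530859, so x* = 54/(13 + 7·2.530859) = 1.758 and y* = 2.530859·1.758 = 4.4494.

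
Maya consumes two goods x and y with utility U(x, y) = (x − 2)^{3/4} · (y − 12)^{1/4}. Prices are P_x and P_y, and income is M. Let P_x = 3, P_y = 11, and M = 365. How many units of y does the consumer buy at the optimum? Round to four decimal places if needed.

y* = 17.1591

Let x' = x−2, y' = y−12. MRS = 3·y'/x' = P_x/P_y.
After buying the subsistence bundle (2, 12), a share 0.75 of the remaining income goes to x: x* = 2 + 0.75·(M − 2P_x − 12P_y)/P_x.
Discretionary income = 365 − 2·3 − 12·11 = 227; y* = 12 + 0.25·227/11 = 17.1591.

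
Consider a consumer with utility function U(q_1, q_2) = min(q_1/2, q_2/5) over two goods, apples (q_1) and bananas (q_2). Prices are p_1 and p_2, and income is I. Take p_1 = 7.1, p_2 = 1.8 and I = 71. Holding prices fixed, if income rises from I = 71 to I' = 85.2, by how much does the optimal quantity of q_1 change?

Δq_1* = 1.2241

Leontief preferences: the optimum is at the kink where q_1/2 = q_2/5, i.e. q_2 = (5/2)·q_1.
Budget: p_1·q_1 + p_2·(5/2)·q_1 = I, so (2·p_1 + 5·p_2)·q_1 = 2·I.
Demand: q_1*(p_1,p_2,I) = 2·I/(2·p_1 + 5·p_2), q_2* = 5·I/(2·p_1 + 5·p_2).
Here 2·7.1 + 5·1.8 = 23.2, giving q_1* = 6.1207.
At I' = 85.2: q_1* = 7.3448. Change: 7.3448 − 6.1207 = 1.2241.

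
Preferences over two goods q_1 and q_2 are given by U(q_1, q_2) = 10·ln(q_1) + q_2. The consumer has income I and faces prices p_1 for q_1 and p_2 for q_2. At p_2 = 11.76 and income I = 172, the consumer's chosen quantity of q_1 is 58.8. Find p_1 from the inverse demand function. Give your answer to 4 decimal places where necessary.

p_1 = 2

MU_q_1 = 10/q_1, MU_q_2 = 1. Tangency: 10/q_1 = p_1/p_2.
So q_1*(p_1,p_2) = 10·p_2/p_1, independent of income; and q_2* = (I − 10·p_2)/p_2.
Set q_1* = 58.8 in the demand function and solve for p_1: p_1 = 2.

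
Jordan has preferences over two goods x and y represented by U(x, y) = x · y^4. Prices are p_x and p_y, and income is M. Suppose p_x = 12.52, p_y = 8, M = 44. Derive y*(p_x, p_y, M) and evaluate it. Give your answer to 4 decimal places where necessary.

MU_x/MU_y = (y)/(4·x); tangency sets this equal to p_x/p_y.
Rearranging, p_y·y = 4·p_x·x. Substituting into the budget gives p_x·x·(1 + 4) = M.
Demand: x*(p_x,p_y,M) = 0.2·M/p_x and y* = 0.8·M/p_y.
At p_x=12.52, p_y=8, M=44: y* = 0.8·44/8 = 4.4.

y* = 4.4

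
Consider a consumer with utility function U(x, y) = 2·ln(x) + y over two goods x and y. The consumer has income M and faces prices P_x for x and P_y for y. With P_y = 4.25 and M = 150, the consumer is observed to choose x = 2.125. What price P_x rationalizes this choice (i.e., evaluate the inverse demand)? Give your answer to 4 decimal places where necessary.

P_x = 4

Set MRS = P_x/P_y: (2/x)/1 = P_x/P_y.
So x*(P_x,P_y) = 2·P_y/P_x, independent of income; and y* = (M − 2·P_y)/P_y.
Set x* = 2.125 in the demand function and solve for P_x: P_x = 4.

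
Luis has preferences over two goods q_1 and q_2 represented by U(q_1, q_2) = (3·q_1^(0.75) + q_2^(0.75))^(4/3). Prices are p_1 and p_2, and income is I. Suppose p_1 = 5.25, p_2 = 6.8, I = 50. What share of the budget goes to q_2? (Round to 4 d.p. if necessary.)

share on q_2 = 0.0056

MRS = MU_q_1/MU_q_2 = 3·(q_2/q_1)^(0.25). Set equal to p_1/p_2.
Solve for the ratio: q_2/q_1 = [(1/3)·p_1/p_2]^(4).
Substitute q_2 = (q_2/q_1)·q_1 into the budget: q_1* = I/(p_1 + p_2·(q_2/q_1)).
Numerically q_2/q_1 = 0.004386, so q_1* = 50/(5.25 + 6.8·0.004386) = 9.47 and q_2* = 0.004386·9.47 = 0.0415.
Expenditure on q_2: 6.8·0.0415 = 0.2825; share = 0.0056.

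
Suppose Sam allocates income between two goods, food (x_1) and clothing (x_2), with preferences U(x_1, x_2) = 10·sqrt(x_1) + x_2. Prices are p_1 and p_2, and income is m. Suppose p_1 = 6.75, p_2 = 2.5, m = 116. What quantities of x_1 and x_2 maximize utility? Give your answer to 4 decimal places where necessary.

x_1* = 3.4294, x_2* = 37.1407

Set MRS = p_1/p_2: 5·x_1^(−1/2) = p_1/p_2.
Solve: √x_1 = 5·p_2/p_1, so x_1*(p_1,p_2) = (5·p_2/p_1)², and x_2* = (m − p_1·x_1*)/p_2.
Plugging in: x_1* = (5·2.5/6.75)² = 3.4294, x_2* = 37.1407.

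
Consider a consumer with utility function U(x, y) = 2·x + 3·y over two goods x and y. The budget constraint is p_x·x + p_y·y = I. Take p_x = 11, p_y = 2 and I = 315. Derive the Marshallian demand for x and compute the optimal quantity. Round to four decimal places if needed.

x* = 0

Perfect substitutes: compare marginal utility per dollar. 2/p_x vs 3/p_y → 0.1818 vs 1.5.
y gives more utility per dollar, so spend all income on y: y* = I/p_y, x* = 0.
Numerically: x* = 0, y* = 157.5.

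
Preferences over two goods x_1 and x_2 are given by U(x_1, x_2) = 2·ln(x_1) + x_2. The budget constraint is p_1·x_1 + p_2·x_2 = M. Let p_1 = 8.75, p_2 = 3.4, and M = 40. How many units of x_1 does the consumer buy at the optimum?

Set MRS = p_1/p_2: (2/x_1)/1 = p_1/p_2.
So x_1*(p_1,p_2) = 2·p_2/p_1, independent of income; and x_2* = (M − 2·p_2)/p_2.
At the given prices: x_1* = 2·3.4/8.75 = 0.7771.

x_1* = 0.7771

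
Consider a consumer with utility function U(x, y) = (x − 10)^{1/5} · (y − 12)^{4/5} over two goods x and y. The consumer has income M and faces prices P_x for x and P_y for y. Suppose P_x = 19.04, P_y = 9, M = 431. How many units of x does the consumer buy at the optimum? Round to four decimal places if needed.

MRS = (1/4)·(y−12)/(x−10). Tangency with P_x/P_y gives y−12 = 4·(P_x/P_y)·(x−10).
Substituting into the budget: x* = 10 + 0.2·(M − 10·P_x − 12·P_y)/P_x, and y* = 12 + 0.8·(…)/P_y.
Discretionary income = 431 − 10·19.04 − 12·9 = 132.6; x* = 10 + 0.2·132.6/19.04 = 11.3929.

x* = 11.3929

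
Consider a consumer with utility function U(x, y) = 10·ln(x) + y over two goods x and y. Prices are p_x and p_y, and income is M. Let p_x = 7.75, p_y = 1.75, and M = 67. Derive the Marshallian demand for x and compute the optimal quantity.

x* = 2.2581

Set MRS = p_x/p_y: (10/x)/1 = p_x/p_y.
So x*(p_x,p_y) = 10·p_y/p_x, independent of income; and y* = (M − 10·p_y)/p_y.
At the given prices: x* = 10·1.75/7.75 = 2.2581.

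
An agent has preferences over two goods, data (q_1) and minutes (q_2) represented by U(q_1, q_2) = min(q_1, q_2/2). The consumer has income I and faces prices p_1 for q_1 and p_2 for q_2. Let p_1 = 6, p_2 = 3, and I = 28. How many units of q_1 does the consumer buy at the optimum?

q_1* = 2.3333

With perfect complements, no substitution: consume in ratio q_1:q_2 = 1:2.
Budget: p_1·q_1 + p_2·2·q_1 = I, so (p_1 + 2·p_2)·q_1 = I.
Demand: q_1*(p_1,p_2,I) = I/(p_1 + 2·p_2), q_2* = 2·I/(p_1 + 2·p_2).
Here 6 + 2·3 = 12, giving q_1* = 2.3333.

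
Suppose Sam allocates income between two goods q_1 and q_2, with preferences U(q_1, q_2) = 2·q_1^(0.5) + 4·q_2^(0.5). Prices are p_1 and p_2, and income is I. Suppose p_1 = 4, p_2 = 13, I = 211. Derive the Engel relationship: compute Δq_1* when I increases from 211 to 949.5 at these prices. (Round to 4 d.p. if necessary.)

Δq_1* = 82.7629

MRS = MU_q_1/MU_q_2 = (1/2)·(q_2/q_1)^(0.5). Set equal to p_1/p_2.
Hence q_2/q_1 = (2·p_1/p_2)^(1/(0.5)), i.e. raised to the 2 power.
With the ratio pinned down, the budget gives q_1* = I/(p_1 + p_2·(q_2/q_1)) and q_2* = (q_2/q_1)·q_1*.
Numerically q_2/q_1 = 0.378698, so q_1* = 211/(4 + 13·0.378698) = 23.6466.
At I' = 949.5: q_1* = 106.4095. Change: 106.4095 − 23.6466 = 82.7629.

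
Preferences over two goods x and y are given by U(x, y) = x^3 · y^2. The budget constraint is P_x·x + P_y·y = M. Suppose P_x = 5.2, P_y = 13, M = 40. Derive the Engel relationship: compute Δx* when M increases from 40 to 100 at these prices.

Δx* = 6.9231

At P_x=5.2, P_y=13, M=40: x* = 0.6·40/5.2 = 4.6154.
At M' = 100: x* = 11.5385. Change: 11.5385 − 4.6154 = 6.9231.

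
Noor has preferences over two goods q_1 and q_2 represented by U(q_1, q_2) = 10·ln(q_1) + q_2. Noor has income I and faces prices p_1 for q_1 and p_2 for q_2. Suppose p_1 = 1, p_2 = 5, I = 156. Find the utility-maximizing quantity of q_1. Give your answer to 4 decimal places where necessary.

MU_q_1 = 10/q_1, MU_q_2 = 1. Tangency: 10/q_1 = p_1/p_2.
So q_1*(p_1,p_2) = 10·p_2/p_1, independent of income; and q_2* = (I − 10·p_2)/p_2.
At the given prices: q_1* = 10·5/1 = 50.

q_1* = 50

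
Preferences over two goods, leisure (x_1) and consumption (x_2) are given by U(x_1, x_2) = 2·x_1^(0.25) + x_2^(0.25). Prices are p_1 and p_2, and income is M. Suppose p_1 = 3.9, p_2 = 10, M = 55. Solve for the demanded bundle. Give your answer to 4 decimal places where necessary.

x_1* = 10.9327, x_2* = 1.2363

With the ratio pinned down, the budget gives x_1* = M/(p_1 + p_2·(x_2/x_1)) and x_2* = (x_2/x_1)·x_1*.
Numerically x_2/x_1 = 0.113078, so x_1* = 55/(3.9 + 10·0.113078) = 10.9327 and x_2* = 0.113078·10.9327 = 1.2363.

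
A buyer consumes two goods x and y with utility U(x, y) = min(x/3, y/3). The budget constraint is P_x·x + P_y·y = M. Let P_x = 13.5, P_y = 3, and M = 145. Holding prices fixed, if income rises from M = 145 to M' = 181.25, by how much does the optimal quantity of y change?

Leontief preferences: the optimum is at the kink where x/3 = y/3, i.e. y = x.
Budget: P_x·x + P_y·x = M, so (3·P_x + 3·P_y)·x = 3·M.
Demand: x*(P_x,P_y,M) = 3·M/(3·P_x + 3·P_y), y* = 3·M/(3·P_x + 3·P_y).
Here 3·13.5 + 3·3 = 49.5, giving y* = 8.7879.
At M' = 181.25: y* = 10.9848. Change: 10.9848 − 8.7879 = 2.197.

Δy* = 2.197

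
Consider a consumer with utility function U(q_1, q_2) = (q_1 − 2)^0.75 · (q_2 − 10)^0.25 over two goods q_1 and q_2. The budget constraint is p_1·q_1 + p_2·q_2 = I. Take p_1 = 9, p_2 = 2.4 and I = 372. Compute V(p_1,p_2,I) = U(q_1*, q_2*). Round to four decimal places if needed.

V = 29.0777

After buying the subsistence bundle (2, 10), a share 0.75 of the remaining income goes to q_1: q_1* = 2 + 0.75·(I − 2p_1 − 10p_2)/p_1.
Discretionary income = 372 − 2·9 − 10·2.4 = 330; q_1* = 2 + 0.75·330/9 = 29.5; q_2* = 10 + 0.25·330/2.4 = 44.375.
Utility at the optimum: U(29.5, 44.375) = 29.0777.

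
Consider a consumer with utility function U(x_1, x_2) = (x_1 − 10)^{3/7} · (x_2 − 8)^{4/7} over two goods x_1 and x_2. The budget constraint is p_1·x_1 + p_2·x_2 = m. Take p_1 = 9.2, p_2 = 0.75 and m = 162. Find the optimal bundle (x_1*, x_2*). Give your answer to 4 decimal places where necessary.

x_1* = 12.9814, x_2* = 56.7619

Let x_1' = x_1−10, x_2' = x_2−8. MRS = (3/4)·x_2'/x_1' = p_1/p_2.
Substituting into the budget: x_1* = 10 + 3/7·(m − 10·p_1 − 8·p_2)/p_1, and x_2* = 8 + 4/7·(…)/p_2.
Discretionary income = 162 − 10·9.2 − 8·0.75 = 64; x_1* = 10 + 3/7·64/9.2 = 12.9814; x_2* = 8 + 4/7·64/0.75 = 56.7619.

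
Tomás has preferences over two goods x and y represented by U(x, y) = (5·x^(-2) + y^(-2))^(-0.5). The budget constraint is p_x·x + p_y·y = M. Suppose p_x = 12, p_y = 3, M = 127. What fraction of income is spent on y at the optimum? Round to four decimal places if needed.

share on y = 0.1884

MRS = MU_x/MU_y = 5·(y/x)^(3). Set equal to p_x/p_y.
Solve for the ratio: y/x = [(1/5)·p_x/p_y]^(1/3).
With the ratio pinned down, the budget gives x* = M/(p_x + p_y·(y/x)) and y* = (y/x)·x*.
Numerically y/x = 0.928318, so x* = 127/(12 + 3·0.928318) = 8.5898 and y* = 0.928318·8.5898 = 7.9741.
Expenditure on y: 3·7.9741 = 23.9222; share = 0.1884.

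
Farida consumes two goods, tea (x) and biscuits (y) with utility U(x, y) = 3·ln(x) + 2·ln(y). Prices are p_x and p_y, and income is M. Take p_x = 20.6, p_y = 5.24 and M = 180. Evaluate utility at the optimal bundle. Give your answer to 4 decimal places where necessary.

The MRS is (3/2)·y/x. Set MRS = p_x/p_y.
So 3·p_y·y = 2·p_x·x; combined with the budget, a share 0.6 of income goes to x.
Demand: x*(p_x,p_y,M) = 0.6·M/p_x and y* = 0.4·M/p_y.
At p_x=20.6, p_y=5.24, M=180: x* = 0.6·180/20.6 = 5.2427, y* = 13.7405.
Utility at the optimum: U(5.2427, 13.7405) = 10.2112.

V = 10.2112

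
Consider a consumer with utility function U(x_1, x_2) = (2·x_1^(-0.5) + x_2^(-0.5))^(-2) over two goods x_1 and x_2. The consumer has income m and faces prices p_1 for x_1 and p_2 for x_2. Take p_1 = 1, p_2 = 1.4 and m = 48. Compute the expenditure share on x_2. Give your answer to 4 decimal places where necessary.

MRS = MU_x_1/MU_x_2 = 2·(x_2/x_1)^(1.5). Set equal to p_1/p_2.
Hence x_2/x_1 = ((1/2)·p_1/p_2)^(1/(1.5)), i.e. raised to the 2/3 power.
With the ratio pinned down, the budget gives x_1* = m/(p_1 + p_2·(x_2/x_1)) and x_2* = (x_2/x_1)·x_1*.
Numerically x_2/x_1 = 0.503378, so x_1* = 48/(1 + 1.4·0.503378) = 28.157 and x_2* = 0.503378·28.157 = 14.1736.
Expenditure on x_2: 1.4·14.1736 = 19.843; share = 0.4134.

share on x_2 = 0.4134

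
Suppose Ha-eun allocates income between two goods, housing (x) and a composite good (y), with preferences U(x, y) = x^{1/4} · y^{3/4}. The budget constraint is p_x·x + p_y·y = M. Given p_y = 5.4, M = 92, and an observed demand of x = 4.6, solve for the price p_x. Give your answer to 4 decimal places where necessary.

p_x = 5

The MRS is (1/3)·y/x. Set MRS = p_x/p_y.
So 0.25·p_y·y = 0.75·p_x·x; combined with the budget, a share 0.25 of income goes to x.
Demand: x*(p_x,p_y,M) = 0.25·M/p_x and y* = 0.75·M/p_y.
Set x* = 4.6 in the demand function and solve for p_x: p_x = 5.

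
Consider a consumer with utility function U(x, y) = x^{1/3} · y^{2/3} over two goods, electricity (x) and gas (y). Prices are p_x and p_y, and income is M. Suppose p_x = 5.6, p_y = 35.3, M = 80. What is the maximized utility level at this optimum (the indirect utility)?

V = 2.2152

Demand: x*(p_x,p_y,M) = 1/3·M/p_x and y* = 2/3·M/p_y.
At p_x=5.6, p_y=35.3, M=80: x* = 1/3·80/5.6 = 4.7619, y* = 1.5109.
Utility at the optimum: U(4.7619, 1.5109) = 2.2152.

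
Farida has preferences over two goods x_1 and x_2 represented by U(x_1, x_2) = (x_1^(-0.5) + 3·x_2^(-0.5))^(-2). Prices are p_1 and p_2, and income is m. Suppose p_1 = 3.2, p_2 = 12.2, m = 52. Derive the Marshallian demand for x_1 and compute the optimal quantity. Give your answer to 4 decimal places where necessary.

MU_x_1 ∝ x_1^(-1.5), MU_x_2 ∝ 3·x_2^(-1.5), so MRS = (1/3)·(x_2/x_1)^(1.5) = p_1/p_2.
Hence x_2/x_1 = (3·p_1/p_2)^(1/(1.5)), i.e. raised to the 2/3 power.
Substitute x_2 = (x_2/x_1)·x_1 into the budget: x_1* = m/(p_1 + p_2·(x_2/x_1)).
Numerically x_2/x_1 = 0.85233, so x_1* = 52/(3.2 + 12.2·0.85233) = 3.824.

x_1* = 3.824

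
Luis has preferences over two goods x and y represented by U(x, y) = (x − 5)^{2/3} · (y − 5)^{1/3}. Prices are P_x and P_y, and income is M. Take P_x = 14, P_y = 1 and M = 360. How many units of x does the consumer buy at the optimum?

Substituting into the budget: x* = 5 + 2/3·(M − 5·P_x − 5·P_y)/P_x, and y* = 5 + 1/3·(…)/P_y.
Discretionary income = 360 − 5·14 − 5·1 = 285; x* = 5 + 2/3·285/14 = 18.5714.

x* = 18.5714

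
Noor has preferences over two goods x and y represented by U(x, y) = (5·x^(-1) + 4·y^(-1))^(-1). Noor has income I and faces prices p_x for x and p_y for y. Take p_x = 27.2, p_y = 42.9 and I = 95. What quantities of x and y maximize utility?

x* = 1.6449, y* = 1.1715

MU_x ∝ 5·x^(-2), MU_y ∝ 4·y^(-2), so MRS = (5/4)·(y/x)^(2) = p_x/p_y.
Hence y/x = ((4/5)·p_x/p_y)^(1/(2)), i.e. raised to the 0.5 power.
With the ratio pinned down, the budget gives x* = I/(p_x + p_y·(y/x)) and y* = (y/x)·x*.
Numerically y/x = 0.712198, so x* = 95/(27.2 + 42.9·0.712198) = 1.6449 and y* = 0.712198·1.6449 = 1.1715.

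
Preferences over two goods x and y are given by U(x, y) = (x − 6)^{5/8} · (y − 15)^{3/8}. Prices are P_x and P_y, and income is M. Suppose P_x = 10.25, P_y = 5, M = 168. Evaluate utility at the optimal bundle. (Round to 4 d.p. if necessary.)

V = 2.0758

This is Cobb-Douglas in (x−6, y−15): tangency gives 0.625·P_y·(y−15) = 0.375·P_x·(x−6).
After buying the subsistence bundle (6, 15), a share 0.625 of the remaining income goes to x: x* = 6 + 0.625·(M − 6P_x − 15P_y)/P_x.
Discretionary income = 168 − 6·10.25 − 15·5 = 31.5; x* = 6 + 0.625·31.5/10.25 = 7.9207; y* = 15 + 0.375·31.5/5 = 17.3625.
Utility at the optimum: U(7.9207, 17.3625) = 2.0758.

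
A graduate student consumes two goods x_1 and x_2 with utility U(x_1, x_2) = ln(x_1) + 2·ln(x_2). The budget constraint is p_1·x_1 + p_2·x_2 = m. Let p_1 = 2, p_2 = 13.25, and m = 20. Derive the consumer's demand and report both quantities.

Tangency: MRS = (1/2)·x_2/x_1 = p_1/p_2.
So p_2·x_2 = 2·p_1·x_1; combined with the budget, a share 1/3 of income goes to x_1.
Demand: x_1*(p_1,p_2,m) = 1/3·m/p_1 and x_2* = 2/3·m/p_2.
At p_1=2, p_2=13.25, m=20: x_1* = 1/3·20/2 = 3.3333, x_2* = 1.0063.

x_1* = 3.3333, x_2* = 1.0063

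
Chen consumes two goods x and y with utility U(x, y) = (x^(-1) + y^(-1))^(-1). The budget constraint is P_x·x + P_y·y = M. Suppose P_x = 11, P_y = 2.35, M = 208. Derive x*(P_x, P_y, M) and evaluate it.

MU_x ∝ x^(-2), MU_y ∝ y^(-2), so MRS = (y/x)^(2) = P_x/P_y.
Solve for the ratio: y/x = [P_x/P_y]^(0.5).
Substitute y = (y/x)·x into the budget: x* = M/(P_x + P_y·(y/x)).
Numerically y/x = 2.163527, so x* = 208/(11 + 2.35·2.163527) = 12.9319.

x* = 12.9319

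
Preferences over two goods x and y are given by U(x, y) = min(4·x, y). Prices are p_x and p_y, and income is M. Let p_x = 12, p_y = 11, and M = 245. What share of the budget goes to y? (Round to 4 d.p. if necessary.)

Leontief preferences: the optimum is at the kink where x/1 = y/4, i.e. y = 4·x.
Budget: p_x·x + p_y·4·x = M, so (p_x + 4·p_y)·x = M.
Demand: x*(p_x,p_y,M) = M/(p_x + 4·p_y), y* = 4·M/(p_x + 4·p_y).
Here 12 + 4·11 = 56, giving x* = 4.375 and y* = 17.5.
Expenditure on y: 11·17.5 = 192.5; share = 0.7857.

share on y = 0.7857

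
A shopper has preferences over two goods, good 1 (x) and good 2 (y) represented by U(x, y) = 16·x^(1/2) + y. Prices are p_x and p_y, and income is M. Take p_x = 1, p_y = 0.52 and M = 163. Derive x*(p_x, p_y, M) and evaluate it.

Solve: √x = 8·p_y/p_x, so x*(p_x,p_y) = (8·p_y/p_x)², and y* = (M − p_x·x*)/p_y.
Plugging in: x* = (8·0.52/1)² = 17.3056.

x* = 17.3056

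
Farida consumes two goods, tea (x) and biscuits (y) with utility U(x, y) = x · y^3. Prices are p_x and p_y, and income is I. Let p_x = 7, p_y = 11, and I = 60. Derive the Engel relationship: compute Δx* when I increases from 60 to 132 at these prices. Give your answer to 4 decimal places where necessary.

MU_x/MU_y = (y)/(3·x); tangency sets this equal to p_x/p_y.
So p_y·y = 3·p_x·x; combined with the budget, a share 0.25 of income goes to x.
Demand: x*(p_x,p_y,I) = 0.25·I/p_x and y* = 0.75·I/p_y.
At p_x=7, p_y=11, I=60: x* = 0.25·60/7 = 2.1429.
At I' = 132: x* = 4.7143. Change: 4.7143 − 2.1429 = 2.5714.

Δx* = 2.5714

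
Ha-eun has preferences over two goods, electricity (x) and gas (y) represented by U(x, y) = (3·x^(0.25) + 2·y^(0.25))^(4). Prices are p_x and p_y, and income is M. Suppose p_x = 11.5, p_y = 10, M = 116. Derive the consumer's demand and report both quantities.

MU_x ∝ 3·x^(-0.75), MU_y ∝ 2·y^(-0.75), so MRS = (3/2)·(y/x)^(0.75) = p_x/p_y.
Hence y/x = ((2/3)·p_x/p_y)^(1/(0.75)), i.e. raised to the 4/3 power.
With the ratio pinned down, the budget gives x* = M/(p_x + p_y·(y/x)) and y* = (y/x)·x*.
Numerically y/x = 0.701685, so x* = 116/(11.5 + 10·0.701685) = 6.2646 and y* = 0.701685·6.2646 = 4.3958.

x* = 6.2646, y* = 4.3958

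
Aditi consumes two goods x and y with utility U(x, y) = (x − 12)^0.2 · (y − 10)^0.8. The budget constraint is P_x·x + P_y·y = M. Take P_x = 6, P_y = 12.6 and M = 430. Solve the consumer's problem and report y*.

Let x' = x−12, y' = y−10. MRS = (1/4)·y'/x' = P_x/P_y.
After buying the subsistence bundle (12, 10), a share 0.2 of the remaining income goes to x: x* = 12 + 0.2·(M − 12P_x − 10P_y)/P_x.
Discretionary income = 430 − 12·6 − 10·12.6 = 232; y* = 10 + 0.8·232/12.6 = 24.7302.

y* = 24.7302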